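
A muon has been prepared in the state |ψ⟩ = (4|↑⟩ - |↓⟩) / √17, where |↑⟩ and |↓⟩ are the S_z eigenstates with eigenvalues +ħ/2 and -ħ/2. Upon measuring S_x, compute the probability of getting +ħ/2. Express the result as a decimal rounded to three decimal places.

|+x⟩ = (|↑⟩ + |↓⟩)/√2, so ⟨+x|ψ⟩ = (3) / (√2·√17).
P = |3|² / 34 = 9/34.

0.265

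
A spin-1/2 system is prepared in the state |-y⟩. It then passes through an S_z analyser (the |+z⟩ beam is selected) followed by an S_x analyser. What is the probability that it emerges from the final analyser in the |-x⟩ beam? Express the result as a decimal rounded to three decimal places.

0.250

First analyser (S_z): from |-y⟩, P(|+z⟩) = 1/2.
After stage 1 the state is |+z⟩; P(|-x⟩) = |⟨-x|+z⟩|² = 1/2.
Joint probability = 1/2 × 1/2 = 0.250.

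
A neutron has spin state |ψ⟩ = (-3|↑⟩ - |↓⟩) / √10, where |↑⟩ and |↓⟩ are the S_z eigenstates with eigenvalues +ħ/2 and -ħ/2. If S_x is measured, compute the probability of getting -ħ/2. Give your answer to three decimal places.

|-x⟩ = (|↑⟩ - |↓⟩)/√2, so ⟨-x|ψ⟩ = (-2) / (√2·√10).
P = |-2|² / 20 = 4/20.

0.200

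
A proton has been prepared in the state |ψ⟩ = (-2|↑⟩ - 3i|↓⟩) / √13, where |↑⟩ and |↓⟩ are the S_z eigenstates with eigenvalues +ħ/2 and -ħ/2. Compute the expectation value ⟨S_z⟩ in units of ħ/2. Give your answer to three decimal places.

-0.385

⟨σ_z⟩ = |a|² - |b|² divided by |a|²+|b|², with a, b the |↑⟩, |↓⟩ amplitudes.
= (4 - 9)/13 = -5/13.
⟨S_z⟩ = (ħ/2)·⟨σ_z⟩.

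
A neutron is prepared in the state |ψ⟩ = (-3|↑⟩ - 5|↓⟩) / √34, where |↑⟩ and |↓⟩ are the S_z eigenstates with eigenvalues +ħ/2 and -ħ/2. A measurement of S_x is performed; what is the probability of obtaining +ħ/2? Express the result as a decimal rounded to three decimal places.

|+x⟩ = (|↑⟩ + |↓⟩)/√2, so ⟨+x|ψ⟩ = (-8) / (√2·√34).
P = |-8|² / 68 = 64/68.

0.941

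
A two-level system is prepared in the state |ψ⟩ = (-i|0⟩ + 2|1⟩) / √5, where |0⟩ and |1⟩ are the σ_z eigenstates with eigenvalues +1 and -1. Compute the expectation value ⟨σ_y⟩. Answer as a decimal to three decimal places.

0.800

⟨σ_y⟩ = 2 Im(a* b)/(|a|²+|b|²) with a = -i, b = 2.
a* b = 2i, so ⟨σ_y⟩ = 4/5.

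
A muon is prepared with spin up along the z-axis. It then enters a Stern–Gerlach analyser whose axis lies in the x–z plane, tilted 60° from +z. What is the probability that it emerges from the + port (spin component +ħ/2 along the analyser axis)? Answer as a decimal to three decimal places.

0.750

For spin-½, the probability of finding spin-up along an axis at angle θ to the initial spin direction is cos²(θ/2); spin-down is sin²(θ/2).
θ = 60°, so P = cos²(30°) ≈ 0.750.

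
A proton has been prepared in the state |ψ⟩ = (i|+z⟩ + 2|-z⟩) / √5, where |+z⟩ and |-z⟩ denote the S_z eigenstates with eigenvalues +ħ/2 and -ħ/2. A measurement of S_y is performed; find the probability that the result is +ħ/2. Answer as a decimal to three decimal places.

0.100

|+y⟩ = (|+z⟩ + i|-z⟩)/√2, so ⟨+y|ψ⟩ = (-i) / (√2·√5).
P = |-i|² / 10 = 1/10.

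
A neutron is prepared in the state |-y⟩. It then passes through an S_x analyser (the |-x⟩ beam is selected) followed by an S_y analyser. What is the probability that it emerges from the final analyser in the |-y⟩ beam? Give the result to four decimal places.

First analyser (S_x): from |-y⟩, P(|-x⟩) = 1/2.
After stage 1 the state is |-x⟩; P(|-y⟩) = |⟨-y|-x⟩|² = 1/2.
Joint probability = 1/2 × 1/2 = 0.2500.

0.2500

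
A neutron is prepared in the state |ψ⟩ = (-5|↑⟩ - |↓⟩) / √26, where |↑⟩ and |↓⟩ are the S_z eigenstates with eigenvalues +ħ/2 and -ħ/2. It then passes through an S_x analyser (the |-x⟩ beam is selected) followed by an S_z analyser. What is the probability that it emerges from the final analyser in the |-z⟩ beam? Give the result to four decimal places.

0.1538

First analyser (S_x): P(|-x⟩) = |⟨-x|ψ⟩|² = 16/52.
After stage 1 the state is |-x⟩; P(|-z⟩) = |⟨-z|-x⟩|² = 1/2.
Joint probability = 16/52 × 1/2 = 0.1538.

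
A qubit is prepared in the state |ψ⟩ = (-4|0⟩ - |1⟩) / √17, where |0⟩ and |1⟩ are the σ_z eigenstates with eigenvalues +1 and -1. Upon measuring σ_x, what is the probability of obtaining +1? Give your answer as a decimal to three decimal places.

0.735

|+x⟩ = (|0⟩ + |1⟩)/√2, so ⟨+x|ψ⟩ = (-5) / (√2·√17).
P = |-5|² / 34 = 25/34.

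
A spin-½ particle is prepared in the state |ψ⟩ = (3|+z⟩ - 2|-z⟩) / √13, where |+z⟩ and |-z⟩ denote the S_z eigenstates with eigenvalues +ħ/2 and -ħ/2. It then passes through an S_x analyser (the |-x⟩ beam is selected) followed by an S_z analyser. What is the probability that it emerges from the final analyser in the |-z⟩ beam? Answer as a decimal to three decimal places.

0.481

First analyser (S_x): P(|-x⟩) = |⟨-x|ψ⟩|² = 25/26.
After stage 1 the state is |-x⟩; P(|-z⟩) = |⟨-z|-x⟩|² = 1/2.
Joint probability = 25/26 × 1/2 = 0.481.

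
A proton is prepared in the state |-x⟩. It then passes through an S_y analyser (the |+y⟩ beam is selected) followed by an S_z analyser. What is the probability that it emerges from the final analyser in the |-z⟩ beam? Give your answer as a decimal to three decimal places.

First analyser (S_y): from |-x⟩, P(|+y⟩) = 1/2.
After stage 1 the state is |+y⟩; P(|-z⟩) = |⟨-z|+y⟩|² = 1/2.
Joint probability = 1/2 × 1/2 = 0.250.

0.250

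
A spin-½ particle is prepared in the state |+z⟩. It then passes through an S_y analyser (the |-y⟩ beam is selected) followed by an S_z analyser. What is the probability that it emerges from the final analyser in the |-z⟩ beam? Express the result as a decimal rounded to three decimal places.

First analyser (S_y): from |+z⟩, P(|-y⟩) = 1/2.
After stage 1 the state is |-y⟩; P(|-z⟩) = |⟨-z|-y⟩|² = 1/2.
Joint probability = 1/2 × 1/2 = 0.250.

0.250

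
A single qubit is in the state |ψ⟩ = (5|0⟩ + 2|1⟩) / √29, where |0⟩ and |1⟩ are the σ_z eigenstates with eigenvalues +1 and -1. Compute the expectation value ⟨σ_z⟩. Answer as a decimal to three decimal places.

⟨σ_z⟩ = |a|² - |b|² divided by |a|²+|b|², with a, b the |0⟩, |1⟩ amplitudes.
= (25 - 4)/29 = 21/29.

0.724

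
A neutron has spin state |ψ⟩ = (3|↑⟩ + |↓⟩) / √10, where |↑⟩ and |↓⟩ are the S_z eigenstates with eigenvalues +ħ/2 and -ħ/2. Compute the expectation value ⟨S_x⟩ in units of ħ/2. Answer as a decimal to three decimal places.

0.600

⟨σ_x⟩ = 2 Re(a* b)/(|a|²+|b|²) with a = 3, b = 1.
a* b = 3, so ⟨σ_x⟩ = 6/10.
⟨S_x⟩ = (ħ/2)·⟨σ_x⟩.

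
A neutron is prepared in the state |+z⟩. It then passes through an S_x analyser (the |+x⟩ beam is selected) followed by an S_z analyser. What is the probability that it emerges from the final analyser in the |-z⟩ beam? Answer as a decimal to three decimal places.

First analyser (S_x): from |+z⟩, P(|+x⟩) = 1/2.
After stage 1 the state is |+x⟩; P(|-z⟩) = |⟨-z|+x⟩|² = 1/2.
Joint probability = 1/2 × 1/2 = 0.250.

0.250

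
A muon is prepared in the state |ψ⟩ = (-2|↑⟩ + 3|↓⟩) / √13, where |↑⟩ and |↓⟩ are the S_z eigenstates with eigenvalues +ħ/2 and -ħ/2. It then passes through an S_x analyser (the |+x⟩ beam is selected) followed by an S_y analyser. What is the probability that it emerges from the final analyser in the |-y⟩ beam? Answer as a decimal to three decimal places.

First analyser (S_x): P(|+x⟩) = |⟨+x|ψ⟩|² = 1/26.
After stage 1 the state is |+x⟩; P(|-y⟩) = |⟨-y|+x⟩|² = 1/2.
Joint probability = 1/26 × 1/2 = 0.019.

0.019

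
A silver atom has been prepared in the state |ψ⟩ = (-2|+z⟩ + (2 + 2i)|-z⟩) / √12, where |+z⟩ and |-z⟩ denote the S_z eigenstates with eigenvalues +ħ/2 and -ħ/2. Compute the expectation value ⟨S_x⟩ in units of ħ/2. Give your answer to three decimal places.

-0.667

⟨σ_x⟩ = 2 Re(a* b)/(|a|²+|b|²) with a = -2, b = (2 + 2i).
a* b = (-4 - 4i), so ⟨σ_x⟩ = -8/12.
⟨S_x⟩ = (ħ/2)·⟨σ_x⟩.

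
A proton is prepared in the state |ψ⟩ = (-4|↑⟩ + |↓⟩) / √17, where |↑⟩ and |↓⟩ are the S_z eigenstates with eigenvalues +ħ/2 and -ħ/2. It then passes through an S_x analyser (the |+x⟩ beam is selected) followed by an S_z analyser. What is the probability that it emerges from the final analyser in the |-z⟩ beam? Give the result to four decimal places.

0.1324

First analyser (S_x): P(|+x⟩) = |⟨+x|ψ⟩|² = 9/34.
After stage 1 the state is |+x⟩; P(|-z⟩) = |⟨-z|+x⟩|² = 1/2.
Joint probability = 9/34 × 1/2 = 0.1324.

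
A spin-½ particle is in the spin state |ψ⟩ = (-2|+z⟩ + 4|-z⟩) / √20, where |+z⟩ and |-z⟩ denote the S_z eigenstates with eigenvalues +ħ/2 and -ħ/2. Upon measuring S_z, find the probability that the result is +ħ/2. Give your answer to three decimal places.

The +ħ/2 outcome corresponds to |+z⟩. Its amplitude in |ψ⟩ is -2/√20.
P = |-2|² / 20 = 4/20.

0.200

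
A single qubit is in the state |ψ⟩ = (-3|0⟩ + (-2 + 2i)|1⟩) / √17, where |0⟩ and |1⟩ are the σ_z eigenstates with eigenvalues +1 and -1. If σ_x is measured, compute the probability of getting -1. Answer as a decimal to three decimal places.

|-x⟩ = (|0⟩ - |1⟩)/√2, so ⟨-x|ψ⟩ = (-1 - 2i) / (√2·√17).
P = |-1 - 2i|² / 34 = 5/34.

0.147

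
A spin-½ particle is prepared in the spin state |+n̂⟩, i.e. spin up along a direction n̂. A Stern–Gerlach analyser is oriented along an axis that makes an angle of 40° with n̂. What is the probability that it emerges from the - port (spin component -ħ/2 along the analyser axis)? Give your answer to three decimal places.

0.117

For spin-½, the probability of finding spin-up along an axis at angle θ to the initial spin direction is cos²(θ/2); spin-down is sin²(θ/2).
θ = 40°, so P = sin²(20°) ≈ 0.117.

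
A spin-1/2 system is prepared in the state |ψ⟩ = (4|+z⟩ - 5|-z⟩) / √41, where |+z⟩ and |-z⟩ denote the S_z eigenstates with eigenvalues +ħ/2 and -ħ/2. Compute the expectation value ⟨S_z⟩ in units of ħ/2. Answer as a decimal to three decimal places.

-0.220

⟨σ_z⟩ = |a|² - |b|² divided by |a|²+|b|², with a, b the |+z⟩, |-z⟩ amplitudes.
= (16 - 25)/41 = -9/41.
⟨S_z⟩ = (ħ/2)·⟨σ_z⟩.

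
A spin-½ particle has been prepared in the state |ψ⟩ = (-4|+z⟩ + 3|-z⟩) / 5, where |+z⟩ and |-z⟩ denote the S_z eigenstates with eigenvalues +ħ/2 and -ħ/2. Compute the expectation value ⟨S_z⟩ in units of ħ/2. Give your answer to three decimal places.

0.280

⟨σ_z⟩ = |a|² - |b|² divided by |a|²+|b|², with a, b the |+z⟩, |-z⟩ amplitudes.
= (16 - 9)/25 = 7/25.
⟨S_z⟩ = (ħ/2)·⟨σ_z⟩.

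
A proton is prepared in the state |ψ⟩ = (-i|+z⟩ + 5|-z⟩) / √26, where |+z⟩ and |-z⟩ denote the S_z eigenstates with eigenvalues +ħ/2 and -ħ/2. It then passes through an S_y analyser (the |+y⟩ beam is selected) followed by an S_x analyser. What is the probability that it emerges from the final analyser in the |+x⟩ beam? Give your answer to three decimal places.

0.346

First analyser (S_y): P(|+y⟩) = |⟨+y|ψ⟩|² = 36/52.
After stage 1 the state is |+y⟩; P(|+x⟩) = |⟨+x|+y⟩|² = 1/2.
Joint probability = 36/52 × 1/2 = 0.346.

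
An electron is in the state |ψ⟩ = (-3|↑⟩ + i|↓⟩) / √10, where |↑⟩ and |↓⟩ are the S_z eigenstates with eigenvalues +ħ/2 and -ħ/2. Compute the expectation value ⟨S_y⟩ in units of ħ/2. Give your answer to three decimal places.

⟨σ_y⟩ = 2 Im(a* b)/(|a|²+|b|²) with a = -3, b = i.
a* b = -3i, so ⟨σ_y⟩ = -6/10.
⟨S_y⟩ = (ħ/2)·⟨σ_y⟩.

-0.600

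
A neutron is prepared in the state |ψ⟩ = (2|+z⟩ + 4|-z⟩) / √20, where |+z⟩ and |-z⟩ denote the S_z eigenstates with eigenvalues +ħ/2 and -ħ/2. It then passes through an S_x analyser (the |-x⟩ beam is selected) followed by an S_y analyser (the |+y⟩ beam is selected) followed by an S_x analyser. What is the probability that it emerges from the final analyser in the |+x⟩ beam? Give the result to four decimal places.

First analyser (S_x): P(|-x⟩) = |⟨-x|ψ⟩|² = 4/40.
After stage 1 the state is |-x⟩; P(|+y⟩) = |⟨+y|-x⟩|² = 1/2.
After stage 2 the state is |+y⟩; P(|+x⟩) = |⟨+x|+y⟩|² = 1/2.
Joint probability = 4/40 × 1/2 × 1/2 = 0.0250.

0.0250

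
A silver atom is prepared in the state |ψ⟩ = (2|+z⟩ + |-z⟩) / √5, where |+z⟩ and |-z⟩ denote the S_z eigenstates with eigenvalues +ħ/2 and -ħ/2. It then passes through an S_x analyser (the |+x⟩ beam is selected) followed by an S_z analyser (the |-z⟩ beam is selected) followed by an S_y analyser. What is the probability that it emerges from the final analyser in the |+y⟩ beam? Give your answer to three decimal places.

First analyser (S_x): P(|+x⟩) = |⟨+x|ψ⟩|² = 9/10.
After stage 1 the state is |+x⟩; P(|-z⟩) = |⟨-z|+x⟩|² = 1/2.
After stage 2 the state is |-z⟩; P(|+y⟩) = |⟨+y|-z⟩|² = 1/2.
Joint probability = 9/10 × 1/2 × 1/2 = 0.225.

0.225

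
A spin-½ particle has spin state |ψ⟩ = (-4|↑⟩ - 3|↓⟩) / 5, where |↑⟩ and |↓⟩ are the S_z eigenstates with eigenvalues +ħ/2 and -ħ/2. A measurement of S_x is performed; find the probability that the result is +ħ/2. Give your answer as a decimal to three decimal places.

|+x⟩ = (|↑⟩ + |↓⟩)/√2, so ⟨+x|ψ⟩ = (-7) / (√2·5).
P = |-7|² / 50 = 49/50.

0.980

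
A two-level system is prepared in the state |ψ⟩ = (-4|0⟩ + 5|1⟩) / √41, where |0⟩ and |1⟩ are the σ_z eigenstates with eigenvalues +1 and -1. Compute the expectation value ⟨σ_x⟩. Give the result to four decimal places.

⟨σ_x⟩ = 2 Re(a* b)/(|a|²+|b|²) with a = -4, b = 5.
a* b = -20, so ⟨σ_x⟩ = -40/41.

-0.9756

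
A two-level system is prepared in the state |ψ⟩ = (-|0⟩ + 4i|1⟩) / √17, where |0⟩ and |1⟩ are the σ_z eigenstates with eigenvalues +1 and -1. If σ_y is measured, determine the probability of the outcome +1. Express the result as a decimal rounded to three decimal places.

0.265

|+y⟩ = (|0⟩ + i|1⟩)/√2, so ⟨+y|ψ⟩ = (3) / (√2·√17).
P = |3|² / 34 = 9/34.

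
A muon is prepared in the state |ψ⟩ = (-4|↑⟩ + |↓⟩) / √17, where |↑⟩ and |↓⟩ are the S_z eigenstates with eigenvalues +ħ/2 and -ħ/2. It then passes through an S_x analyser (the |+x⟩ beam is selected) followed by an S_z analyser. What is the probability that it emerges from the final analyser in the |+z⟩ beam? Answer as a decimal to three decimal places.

0.132

First analyser (S_x): P(|+x⟩) = |⟨+x|ψ⟩|² = 9/34.
After stage 1 the state is |+x⟩; P(|+z⟩) = |⟨+z|+x⟩|² = 1/2.
Joint probability = 9/34 × 1/2 = 0.132.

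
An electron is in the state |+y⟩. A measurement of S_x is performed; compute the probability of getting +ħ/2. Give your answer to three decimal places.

0.500

In the S_z basis, |+y⟩ = (|↑⟩ + i|↓⟩)/√2 and |+x⟩ = (|↑⟩ + |↓⟩)/√2.
|⟨+x|+y⟩|² = 1/2.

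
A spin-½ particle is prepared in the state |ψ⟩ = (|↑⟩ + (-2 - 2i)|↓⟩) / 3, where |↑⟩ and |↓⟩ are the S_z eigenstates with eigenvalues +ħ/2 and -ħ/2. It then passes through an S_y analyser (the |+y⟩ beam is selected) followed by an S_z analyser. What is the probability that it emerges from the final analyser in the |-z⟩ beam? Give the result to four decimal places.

0.1389

First analyser (S_y): P(|+y⟩) = |⟨+y|ψ⟩|² = 5/18.
After stage 1 the state is |+y⟩; P(|-z⟩) = |⟨-z|+y⟩|² = 1/2.
Joint probability = 5/18 × 1/2 = 0.1389.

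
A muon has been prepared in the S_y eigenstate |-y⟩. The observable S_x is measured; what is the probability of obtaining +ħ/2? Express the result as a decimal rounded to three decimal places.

0.500

In the S_z basis, |-y⟩ = (|↑⟩ - i|↓⟩)/√2 and |+x⟩ = (|↑⟩ + |↓⟩)/√2.
|⟨+x|-y⟩|² = 1/2.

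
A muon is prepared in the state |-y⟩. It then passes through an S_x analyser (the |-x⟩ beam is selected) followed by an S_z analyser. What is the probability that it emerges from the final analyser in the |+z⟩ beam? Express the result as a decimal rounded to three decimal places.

0.250

First analyser (S_x): from |-y⟩, P(|-x⟩) = 1/2.
After stage 1 the state is |-x⟩; P(|+z⟩) = |⟨+z|-x⟩|² = 1/2.
Joint probability = 1/2 × 1/2 = 0.250.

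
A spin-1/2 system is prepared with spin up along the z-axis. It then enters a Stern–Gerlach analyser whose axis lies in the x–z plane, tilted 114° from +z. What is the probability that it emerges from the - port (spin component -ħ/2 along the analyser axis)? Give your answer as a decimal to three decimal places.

For spin-½, the probability of finding spin-up along an axis at angle θ to the initial spin direction is cos²(θ/2); spin-down is sin²(θ/2).
θ = 114°, so P = sin²(57°) ≈ 0.703.

0.703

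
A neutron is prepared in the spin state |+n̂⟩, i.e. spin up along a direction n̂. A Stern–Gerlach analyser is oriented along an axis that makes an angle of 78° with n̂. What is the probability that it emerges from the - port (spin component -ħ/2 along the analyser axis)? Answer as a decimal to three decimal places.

For spin-½, the probability of finding spin-up along an axis at angle θ to the initial spin direction is cos²(θ/2); spin-down is sin²(θ/2).
θ = 78°, so P = sin²(39°) ≈ 0.396.

0.396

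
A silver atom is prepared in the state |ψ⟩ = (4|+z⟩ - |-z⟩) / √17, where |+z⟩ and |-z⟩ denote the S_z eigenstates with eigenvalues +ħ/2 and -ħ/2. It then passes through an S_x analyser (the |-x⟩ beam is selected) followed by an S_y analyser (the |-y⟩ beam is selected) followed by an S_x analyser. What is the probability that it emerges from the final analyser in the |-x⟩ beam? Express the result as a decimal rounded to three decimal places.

First analyser (S_x): P(|-x⟩) = |⟨-x|ψ⟩|² = 25/34.
After stage 1 the state is |-x⟩; P(|-y⟩) = |⟨-y|-x⟩|² = 1/2.
After stage 2 the state is |-y⟩; P(|-x⟩) = |⟨-x|-y⟩|² = 1/2.
Joint probability = 25/34 × 1/2 × 1/2 = 0.184.

0.184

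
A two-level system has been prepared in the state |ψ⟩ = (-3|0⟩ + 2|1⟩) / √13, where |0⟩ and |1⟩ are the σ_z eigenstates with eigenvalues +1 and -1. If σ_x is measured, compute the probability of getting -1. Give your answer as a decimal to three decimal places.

|-x⟩ = (|0⟩ - |1⟩)/√2, so ⟨-x|ψ⟩ = (-5) / (√2·√13).
P = |-5|² / 26 = 25/26.

0.962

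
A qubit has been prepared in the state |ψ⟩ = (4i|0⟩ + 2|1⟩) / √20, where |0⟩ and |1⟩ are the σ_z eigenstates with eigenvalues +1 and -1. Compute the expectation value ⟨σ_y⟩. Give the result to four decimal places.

-0.8000

⟨σ_y⟩ = 2 Im(a* b)/(|a|²+|b|²) with a = 4i, b = 2.
a* b = -8i, so ⟨σ_y⟩ = -16/20.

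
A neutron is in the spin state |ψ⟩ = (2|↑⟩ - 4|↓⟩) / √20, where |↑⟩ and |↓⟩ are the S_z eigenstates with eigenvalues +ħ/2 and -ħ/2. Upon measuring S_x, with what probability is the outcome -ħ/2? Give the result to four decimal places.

|-x⟩ = (|↑⟩ - |↓⟩)/√2, so ⟨-x|ψ⟩ = (6) / (√2·√20).
P = |6|² / 40 = 36/40.

0.9000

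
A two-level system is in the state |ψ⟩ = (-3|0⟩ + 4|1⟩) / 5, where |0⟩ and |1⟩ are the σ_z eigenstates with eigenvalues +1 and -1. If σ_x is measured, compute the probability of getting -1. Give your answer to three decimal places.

0.980

|-x⟩ = (|0⟩ - |1⟩)/√2, so ⟨-x|ψ⟩ = (-7) / (√2·5).
P = |-7|² / 50 = 49/50.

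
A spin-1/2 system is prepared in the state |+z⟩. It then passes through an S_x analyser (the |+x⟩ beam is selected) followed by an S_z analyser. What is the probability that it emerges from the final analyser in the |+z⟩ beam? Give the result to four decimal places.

0.2500

First analyser (S_x): from |+z⟩, P(|+x⟩) = 1/2.
After stage 1 the state is |+x⟩; P(|+z⟩) = |⟨+z|+x⟩|² = 1/2.
Joint probability = 1/2 × 1/2 = 0.2500.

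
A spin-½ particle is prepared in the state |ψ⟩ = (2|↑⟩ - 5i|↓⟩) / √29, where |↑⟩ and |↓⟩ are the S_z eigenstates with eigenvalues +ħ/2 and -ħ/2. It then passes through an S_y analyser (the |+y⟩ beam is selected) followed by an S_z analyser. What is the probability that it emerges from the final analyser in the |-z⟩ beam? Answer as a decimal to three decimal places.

0.078

First analyser (S_y): P(|+y⟩) = |⟨+y|ψ⟩|² = 9/58.
After stage 1 the state is |+y⟩; P(|-z⟩) = |⟨-z|+y⟩|² = 1/2.
Joint probability = 9/58 × 1/2 = 0.078.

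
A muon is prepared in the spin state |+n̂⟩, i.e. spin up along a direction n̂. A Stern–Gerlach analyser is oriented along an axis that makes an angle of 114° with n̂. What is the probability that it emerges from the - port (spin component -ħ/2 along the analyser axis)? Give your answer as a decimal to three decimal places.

0.703

For spin-½, the probability of finding spin-up along an axis at angle θ to the initial spin direction is cos²(θ/2); spin-down is sin²(θ/2).
θ = 114°, so P = sin²(57°) ≈ 0.703.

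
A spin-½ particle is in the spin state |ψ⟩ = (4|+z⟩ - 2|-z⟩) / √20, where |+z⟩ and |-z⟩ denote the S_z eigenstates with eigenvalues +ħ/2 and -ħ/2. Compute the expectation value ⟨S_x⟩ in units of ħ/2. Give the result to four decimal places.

⟨σ_x⟩ = 2 Re(a* b)/(|a|²+|b|²) with a = 4, b = -2.
a* b = -8, so ⟨σ_x⟩ = -16/20.
⟨S_x⟩ = (ħ/2)·⟨σ_x⟩.

-0.8000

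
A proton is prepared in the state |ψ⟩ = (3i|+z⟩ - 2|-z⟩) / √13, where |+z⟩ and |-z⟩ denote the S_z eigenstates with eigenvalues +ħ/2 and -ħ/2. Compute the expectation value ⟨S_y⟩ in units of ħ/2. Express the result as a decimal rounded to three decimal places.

⟨σ_y⟩ = 2 Im(a* b)/(|a|²+|b|²) with a = 3i, b = -2.
a* b = 6i, so ⟨σ_y⟩ = 12/13.
⟨S_y⟩ = (ħ/2)·⟨σ_y⟩.

0.923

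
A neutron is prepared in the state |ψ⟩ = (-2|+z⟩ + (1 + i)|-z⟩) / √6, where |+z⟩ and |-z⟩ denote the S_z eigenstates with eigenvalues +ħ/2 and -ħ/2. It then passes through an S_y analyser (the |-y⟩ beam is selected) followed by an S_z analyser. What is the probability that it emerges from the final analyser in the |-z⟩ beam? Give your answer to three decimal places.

First analyser (S_y): P(|-y⟩) = |⟨-y|ψ⟩|² = 10/12.
After stage 1 the state is |-y⟩; P(|-z⟩) = |⟨-z|-y⟩|² = 1/2.
Joint probability = 10/12 × 1/2 = 0.417.

0.417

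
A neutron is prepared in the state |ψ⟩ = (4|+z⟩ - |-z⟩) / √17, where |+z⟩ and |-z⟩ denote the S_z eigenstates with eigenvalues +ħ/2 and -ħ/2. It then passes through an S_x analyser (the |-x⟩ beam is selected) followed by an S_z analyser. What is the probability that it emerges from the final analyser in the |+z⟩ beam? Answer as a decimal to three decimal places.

0.368

First analyser (S_x): P(|-x⟩) = |⟨-x|ψ⟩|² = 25/34.
After stage 1 the state is |-x⟩; P(|+z⟩) = |⟨+z|-x⟩|² = 1/2.
Joint probability = 25/34 × 1/2 = 0.368.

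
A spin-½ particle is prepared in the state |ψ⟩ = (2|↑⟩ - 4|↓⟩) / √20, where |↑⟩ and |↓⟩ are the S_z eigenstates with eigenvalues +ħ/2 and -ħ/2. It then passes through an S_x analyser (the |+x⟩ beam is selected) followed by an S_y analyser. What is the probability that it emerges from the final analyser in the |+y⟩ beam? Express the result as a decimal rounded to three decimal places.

First analyser (S_x): P(|+x⟩) = |⟨+x|ψ⟩|² = 4/40.
After stage 1 the state is |+x⟩; P(|+y⟩) = |⟨+y|+x⟩|² = 1/2.
Joint probability = 4/40 × 1/2 = 0.050.

0.050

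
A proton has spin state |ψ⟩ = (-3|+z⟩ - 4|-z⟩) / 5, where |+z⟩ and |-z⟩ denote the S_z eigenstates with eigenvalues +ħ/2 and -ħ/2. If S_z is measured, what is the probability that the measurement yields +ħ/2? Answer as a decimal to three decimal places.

0.360

The +ħ/2 outcome corresponds to |+z⟩. Its amplitude in |ψ⟩ is -3/5.
P = |-3|² / 25 = 9/25.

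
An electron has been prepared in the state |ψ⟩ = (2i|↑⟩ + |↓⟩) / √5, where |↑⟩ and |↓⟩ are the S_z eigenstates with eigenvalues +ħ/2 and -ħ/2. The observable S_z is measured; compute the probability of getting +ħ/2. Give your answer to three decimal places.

The +ħ/2 outcome corresponds to |↑⟩. Its amplitude in |ψ⟩ is 2i/√5.
P = |2i|² / 5 = 4/5.

0.800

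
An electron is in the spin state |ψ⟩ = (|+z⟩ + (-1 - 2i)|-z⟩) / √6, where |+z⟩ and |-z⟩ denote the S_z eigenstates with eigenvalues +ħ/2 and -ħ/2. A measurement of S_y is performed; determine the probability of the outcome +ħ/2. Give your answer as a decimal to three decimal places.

|+y⟩ = (|+z⟩ + i|-z⟩)/√2, so ⟨+y|ψ⟩ = (-1 + i) / (√2·√6).
P = |-1 + i|² / 12 = 2/12.

0.167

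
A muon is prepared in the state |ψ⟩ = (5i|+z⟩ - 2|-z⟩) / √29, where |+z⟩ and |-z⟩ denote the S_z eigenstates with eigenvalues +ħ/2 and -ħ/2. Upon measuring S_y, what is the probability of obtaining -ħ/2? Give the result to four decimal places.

|-y⟩ = (|+z⟩ - i|-z⟩)/√2, so ⟨-y|ψ⟩ = (3i) / (√2·√29).
P = |3i|² / 58 = 9/58.

0.1552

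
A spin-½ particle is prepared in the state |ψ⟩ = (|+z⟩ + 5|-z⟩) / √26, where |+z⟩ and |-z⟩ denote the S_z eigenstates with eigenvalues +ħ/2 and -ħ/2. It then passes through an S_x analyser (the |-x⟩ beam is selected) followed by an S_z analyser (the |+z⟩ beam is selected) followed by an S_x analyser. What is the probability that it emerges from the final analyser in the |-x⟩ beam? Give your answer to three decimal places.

First analyser (S_x): P(|-x⟩) = |⟨-x|ψ⟩|² = 16/52.
After stage 1 the state is |-x⟩; P(|+z⟩) = |⟨+z|-x⟩|² = 1/2.
After stage 2 the state is |+z⟩; P(|-x⟩) = |⟨-x|+z⟩|² = 1/2.
Joint probability = 16/52 × 1/2 × 1/2 = 0.077.

0.077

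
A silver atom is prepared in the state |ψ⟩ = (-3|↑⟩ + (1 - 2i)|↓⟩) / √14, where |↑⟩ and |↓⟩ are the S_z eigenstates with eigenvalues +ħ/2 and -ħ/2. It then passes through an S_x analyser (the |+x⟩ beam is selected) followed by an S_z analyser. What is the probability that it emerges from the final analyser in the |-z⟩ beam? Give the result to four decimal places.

First analyser (S_x): P(|+x⟩) = |⟨+x|ψ⟩|² = 8/28.
After stage 1 the state is |+x⟩; P(|-z⟩) = |⟨-z|+x⟩|² = 1/2.
Joint probability = 8/28 × 1/2 = 0.1429.

0.1429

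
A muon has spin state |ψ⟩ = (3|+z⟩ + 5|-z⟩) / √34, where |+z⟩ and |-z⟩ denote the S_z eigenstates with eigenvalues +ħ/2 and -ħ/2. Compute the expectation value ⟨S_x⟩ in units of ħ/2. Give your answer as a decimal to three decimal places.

⟨σ_x⟩ = 2 Re(a* b)/(|a|²+|b|²) with a = 3, b = 5.
a* b = 15, so ⟨σ_x⟩ = 30/34.
⟨S_x⟩ = (ħ/2)·⟨σ_x⟩.

0.882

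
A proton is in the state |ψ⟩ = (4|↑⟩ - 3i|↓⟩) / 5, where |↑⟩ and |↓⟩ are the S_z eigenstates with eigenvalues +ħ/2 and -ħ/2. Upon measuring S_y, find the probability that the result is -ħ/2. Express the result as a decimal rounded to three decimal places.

|-y⟩ = (|↑⟩ - i|↓⟩)/√2, so ⟨-y|ψ⟩ = (7) / (√2·5).
P = |7|² / 50 = 49/50.

0.980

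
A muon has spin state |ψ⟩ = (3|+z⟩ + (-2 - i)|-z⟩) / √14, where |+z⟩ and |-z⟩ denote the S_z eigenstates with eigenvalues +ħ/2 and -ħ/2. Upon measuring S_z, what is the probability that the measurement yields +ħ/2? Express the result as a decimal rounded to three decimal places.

0.643

The +ħ/2 outcome corresponds to |+z⟩. Its amplitude in |ψ⟩ is 3/√14.
P = |3|² / 14 = 9/14.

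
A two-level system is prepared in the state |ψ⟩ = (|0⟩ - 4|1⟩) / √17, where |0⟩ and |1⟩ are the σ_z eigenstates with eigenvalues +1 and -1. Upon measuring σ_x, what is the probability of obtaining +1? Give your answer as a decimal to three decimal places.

0.265

|+x⟩ = (|0⟩ + |1⟩)/√2, so ⟨+x|ψ⟩ = (-3) / (√2·√17).
P = |-3|² / 34 = 9/34.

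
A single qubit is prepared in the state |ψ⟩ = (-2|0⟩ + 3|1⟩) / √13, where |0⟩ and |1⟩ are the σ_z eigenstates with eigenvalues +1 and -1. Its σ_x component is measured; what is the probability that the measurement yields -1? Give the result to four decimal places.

0.9615

|-x⟩ = (|0⟩ - |1⟩)/√2, so ⟨-x|ψ⟩ = (-5) / (√2·√13).
P = |-5|² / 26 = 25/26.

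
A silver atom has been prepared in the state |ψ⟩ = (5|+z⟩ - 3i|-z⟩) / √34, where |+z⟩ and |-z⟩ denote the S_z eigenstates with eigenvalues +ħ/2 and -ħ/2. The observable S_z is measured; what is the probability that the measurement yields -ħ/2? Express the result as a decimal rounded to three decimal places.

The -ħ/2 outcome corresponds to |-z⟩. Its amplitude in |ψ⟩ is -3i/√34.
P = |-3i|² / 34 = 9/34.

0.265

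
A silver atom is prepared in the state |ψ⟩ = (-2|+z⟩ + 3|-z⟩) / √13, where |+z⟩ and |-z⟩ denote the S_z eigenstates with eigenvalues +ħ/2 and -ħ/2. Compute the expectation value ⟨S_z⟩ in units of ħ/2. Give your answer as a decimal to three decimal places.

-0.385

⟨σ_z⟩ = |a|² - |b|² divided by |a|²+|b|², with a, b the |+z⟩, |-z⟩ amplitudes.
= (4 - 9)/13 = -5/13.
⟨S_z⟩ = (ħ/2)·⟨σ_z⟩.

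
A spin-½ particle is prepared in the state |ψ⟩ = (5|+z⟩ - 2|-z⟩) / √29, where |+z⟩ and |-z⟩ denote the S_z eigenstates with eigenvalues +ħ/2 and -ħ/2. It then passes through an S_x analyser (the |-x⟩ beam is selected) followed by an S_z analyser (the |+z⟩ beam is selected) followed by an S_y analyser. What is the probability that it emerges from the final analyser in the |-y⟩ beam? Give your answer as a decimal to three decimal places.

First analyser (S_x): P(|-x⟩) = |⟨-x|ψ⟩|² = 49/58.
After stage 1 the state is |-x⟩; P(|+z⟩) = |⟨+z|-x⟩|² = 1/2.
After stage 2 the state is |+z⟩; P(|-y⟩) = |⟨-y|+z⟩|² = 1/2.
Joint probability = 49/58 × 1/2 × 1/2 = 0.211.

0.211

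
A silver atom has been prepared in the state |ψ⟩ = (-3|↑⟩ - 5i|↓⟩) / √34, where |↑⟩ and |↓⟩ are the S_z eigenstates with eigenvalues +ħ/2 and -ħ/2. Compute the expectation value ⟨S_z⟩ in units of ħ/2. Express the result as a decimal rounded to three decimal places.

-0.471

⟨σ_z⟩ = |a|² - |b|² divided by |a|²+|b|², with a, b the |↑⟩, |↓⟩ amplitudes.
= (9 - 25)/34 = -16/34.
⟨S_z⟩ = (ħ/2)·⟨σ_z⟩.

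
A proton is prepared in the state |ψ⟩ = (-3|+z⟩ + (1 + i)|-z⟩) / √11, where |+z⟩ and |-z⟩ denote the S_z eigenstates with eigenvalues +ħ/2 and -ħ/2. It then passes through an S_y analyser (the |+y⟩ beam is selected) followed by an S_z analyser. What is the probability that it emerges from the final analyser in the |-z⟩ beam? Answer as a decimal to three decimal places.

0.114

First analyser (S_y): P(|+y⟩) = |⟨+y|ψ⟩|² = 5/22.
After stage 1 the state is |+y⟩; P(|-z⟩) = |⟨-z|+y⟩|² = 1/2.
Joint probability = 5/22 × 1/2 = 0.114.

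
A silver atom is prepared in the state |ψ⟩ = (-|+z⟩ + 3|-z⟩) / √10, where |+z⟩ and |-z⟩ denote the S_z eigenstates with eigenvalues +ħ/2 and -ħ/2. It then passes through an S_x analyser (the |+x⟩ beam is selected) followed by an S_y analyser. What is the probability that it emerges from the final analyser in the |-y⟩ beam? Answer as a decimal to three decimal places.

First analyser (S_x): P(|+x⟩) = |⟨+x|ψ⟩|² = 4/20.
After stage 1 the state is |+x⟩; P(|-y⟩) = |⟨-y|+x⟩|² = 1/2.
Joint probability = 4/20 × 1/2 = 0.100.

0.100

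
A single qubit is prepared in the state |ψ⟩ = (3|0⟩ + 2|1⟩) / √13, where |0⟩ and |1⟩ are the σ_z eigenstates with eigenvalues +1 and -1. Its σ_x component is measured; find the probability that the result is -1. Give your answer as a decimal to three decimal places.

|-x⟩ = (|0⟩ - |1⟩)/√2, so ⟨-x|ψ⟩ = (1) / (√2·√13).
P = |1|² / 26 = 1/26.

0.038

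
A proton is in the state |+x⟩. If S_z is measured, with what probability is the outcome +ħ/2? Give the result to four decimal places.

0.5000

In the S_z basis, |+x⟩ = (|+z⟩ + |-z⟩)/√2 and |+z⟩ = |+z⟩.
|⟨+z|+x⟩|² = 1/2.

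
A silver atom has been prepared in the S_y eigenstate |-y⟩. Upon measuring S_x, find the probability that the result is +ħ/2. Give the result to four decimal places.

0.5000

In the S_z basis, |-y⟩ = (|+z⟩ - i|-z⟩)/√2 and |+x⟩ = (|+z⟩ + |-z⟩)/√2.
|⟨+x|-y⟩|² = 1/2.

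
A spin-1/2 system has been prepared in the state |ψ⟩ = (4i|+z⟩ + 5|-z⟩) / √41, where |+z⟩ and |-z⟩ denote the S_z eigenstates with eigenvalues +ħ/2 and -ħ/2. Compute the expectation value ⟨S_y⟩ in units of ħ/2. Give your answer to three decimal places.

⟨σ_y⟩ = 2 Im(a* b)/(|a|²+|b|²) with a = 4i, b = 5.
a* b = -20i, so ⟨σ_y⟩ = -40/41.
⟨S_y⟩ = (ħ/2)·⟨σ_y⟩.

-0.976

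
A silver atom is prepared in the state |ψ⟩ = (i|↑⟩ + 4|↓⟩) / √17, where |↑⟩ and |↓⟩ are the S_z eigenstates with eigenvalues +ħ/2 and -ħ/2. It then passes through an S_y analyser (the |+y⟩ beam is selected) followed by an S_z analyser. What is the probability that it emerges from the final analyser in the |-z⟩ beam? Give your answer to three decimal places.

0.132

First analyser (S_y): P(|+y⟩) = |⟨+y|ψ⟩|² = 9/34.
After stage 1 the state is |+y⟩; P(|-z⟩) = |⟨-z|+y⟩|² = 1/2.
Joint probability = 9/34 × 1/2 = 0.132.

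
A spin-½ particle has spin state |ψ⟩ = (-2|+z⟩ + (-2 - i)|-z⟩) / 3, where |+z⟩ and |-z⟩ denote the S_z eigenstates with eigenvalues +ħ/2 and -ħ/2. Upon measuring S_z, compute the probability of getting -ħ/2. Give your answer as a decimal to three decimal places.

The -ħ/2 outcome corresponds to |-z⟩. Its amplitude in |ψ⟩ is (-2 - i)/3.
P = |-2 - i|² / 9 = 5/9.

0.556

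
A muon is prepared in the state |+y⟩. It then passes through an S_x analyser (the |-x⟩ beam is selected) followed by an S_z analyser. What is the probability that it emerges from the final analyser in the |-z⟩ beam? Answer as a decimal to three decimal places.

0.250

First analyser (S_x): from |+y⟩, P(|-x⟩) = 1/2.
After stage 1 the state is |-x⟩; P(|-z⟩) = |⟨-z|-x⟩|² = 1/2.
Joint probability = 1/2 × 1/2 = 0.250.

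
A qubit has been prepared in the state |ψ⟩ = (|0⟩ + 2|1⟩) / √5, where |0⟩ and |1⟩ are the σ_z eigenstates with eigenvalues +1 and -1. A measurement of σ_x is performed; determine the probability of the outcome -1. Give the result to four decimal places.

|-x⟩ = (|0⟩ - |1⟩)/√2, so ⟨-x|ψ⟩ = (-1) / (√2·√5).
P = |-1|² / 10 = 1/10.

0.1000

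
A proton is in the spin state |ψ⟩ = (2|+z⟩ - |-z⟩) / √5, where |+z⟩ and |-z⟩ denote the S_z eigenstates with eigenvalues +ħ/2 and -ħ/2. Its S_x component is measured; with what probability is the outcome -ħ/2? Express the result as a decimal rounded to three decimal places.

|-x⟩ = (|+z⟩ - |-z⟩)/√2, so ⟨-x|ψ⟩ = (3) / (√2·√5).
P = |3|² / 10 = 9/10.

0.900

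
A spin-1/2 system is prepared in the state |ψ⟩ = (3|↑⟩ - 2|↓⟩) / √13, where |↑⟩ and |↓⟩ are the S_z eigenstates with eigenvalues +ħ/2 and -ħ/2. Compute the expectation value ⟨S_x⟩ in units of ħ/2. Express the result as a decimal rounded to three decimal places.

⟨σ_x⟩ = 2 Re(a* b)/(|a|²+|b|²) with a = 3, b = -2.
a* b = -6, so ⟨σ_x⟩ = -12/13.
⟨S_x⟩ = (ħ/2)·⟨σ_x⟩.

-0.923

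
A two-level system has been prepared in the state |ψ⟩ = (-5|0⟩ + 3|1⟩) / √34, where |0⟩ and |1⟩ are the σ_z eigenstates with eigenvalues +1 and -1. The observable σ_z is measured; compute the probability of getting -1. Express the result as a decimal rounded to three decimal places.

0.265

The -1 outcome corresponds to |1⟩. Its amplitude in |ψ⟩ is 3/√34.
P = |3|² / 34 = 9/34.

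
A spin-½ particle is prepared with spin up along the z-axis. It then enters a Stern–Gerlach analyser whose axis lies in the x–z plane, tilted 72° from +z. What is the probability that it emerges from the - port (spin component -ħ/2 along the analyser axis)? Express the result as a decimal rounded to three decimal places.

0.345

For spin-½, the probability of finding spin-up along an axis at angle θ to the initial spin direction is cos²(θ/2); spin-down is sin²(θ/2).
θ = 72°, so P = sin²(36°) ≈ 0.345.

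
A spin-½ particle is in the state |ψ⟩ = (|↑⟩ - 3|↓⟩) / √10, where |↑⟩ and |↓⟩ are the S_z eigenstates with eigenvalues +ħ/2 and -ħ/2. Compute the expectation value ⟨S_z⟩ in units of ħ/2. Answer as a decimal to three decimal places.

⟨σ_z⟩ = |a|² - |b|² divided by |a|²+|b|², with a, b the |↑⟩, |↓⟩ amplitudes.
= (1 - 9)/10 = -8/10.
⟨S_z⟩ = (ħ/2)·⟨σ_z⟩.

-0.800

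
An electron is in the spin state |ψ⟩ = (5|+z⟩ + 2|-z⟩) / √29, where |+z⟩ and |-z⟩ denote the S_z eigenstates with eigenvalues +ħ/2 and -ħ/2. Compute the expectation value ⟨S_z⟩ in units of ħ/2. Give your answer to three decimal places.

0.724

⟨σ_z⟩ = |a|² - |b|² divided by |a|²+|b|², with a, b the |+z⟩, |-z⟩ amplitudes.
= (25 - 4)/29 = 21/29.
⟨S_z⟩ = (ħ/2)·⟨σ_z⟩.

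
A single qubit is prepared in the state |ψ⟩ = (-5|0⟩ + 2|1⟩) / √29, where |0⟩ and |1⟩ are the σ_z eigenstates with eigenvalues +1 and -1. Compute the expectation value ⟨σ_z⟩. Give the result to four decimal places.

⟨σ_z⟩ = |a|² - |b|² divided by |a|²+|b|², with a, b the |0⟩, |1⟩ amplitudes.
= (25 - 4)/29 = 21/29.

0.7241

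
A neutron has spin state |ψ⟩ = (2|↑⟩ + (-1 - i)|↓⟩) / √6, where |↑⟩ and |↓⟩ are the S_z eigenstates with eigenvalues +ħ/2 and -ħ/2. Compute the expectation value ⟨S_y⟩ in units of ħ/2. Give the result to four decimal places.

⟨σ_y⟩ = 2 Im(a* b)/(|a|²+|b|²) with a = 2, b = (-1 - i).
a* b = (-2 - 2i), so ⟨σ_y⟩ = -4/6.
⟨S_y⟩ = (ħ/2)·⟨σ_y⟩.

-0.6667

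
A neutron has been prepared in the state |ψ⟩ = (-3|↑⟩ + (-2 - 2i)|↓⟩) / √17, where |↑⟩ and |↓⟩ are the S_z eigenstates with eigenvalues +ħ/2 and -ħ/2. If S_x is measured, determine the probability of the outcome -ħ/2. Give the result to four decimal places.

|-x⟩ = (|↑⟩ - |↓⟩)/√2, so ⟨-x|ψ⟩ = (-1 + 2i) / (√2·√17).
P = |-1 + 2i|² / 34 = 5/34.

0.1471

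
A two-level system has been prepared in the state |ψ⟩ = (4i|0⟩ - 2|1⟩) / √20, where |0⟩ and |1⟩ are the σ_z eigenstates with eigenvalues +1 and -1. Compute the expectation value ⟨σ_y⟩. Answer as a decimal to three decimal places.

⟨σ_y⟩ = 2 Im(a* b)/(|a|²+|b|²) with a = 4i, b = -2.
a* b = 8i, so ⟨σ_y⟩ = 16/20.

0.800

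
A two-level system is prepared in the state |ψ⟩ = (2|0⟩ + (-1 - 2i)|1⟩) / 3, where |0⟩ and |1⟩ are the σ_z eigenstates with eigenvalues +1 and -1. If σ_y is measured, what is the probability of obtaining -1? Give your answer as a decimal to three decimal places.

|-y⟩ = (|0⟩ - i|1⟩)/√2, so ⟨-y|ψ⟩ = (4 - i) / (√2·3).
P = |4 - i|² / 18 = 17/18.

0.944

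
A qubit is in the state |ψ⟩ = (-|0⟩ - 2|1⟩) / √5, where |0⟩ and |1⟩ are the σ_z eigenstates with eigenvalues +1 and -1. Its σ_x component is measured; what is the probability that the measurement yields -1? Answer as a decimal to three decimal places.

|-x⟩ = (|0⟩ - |1⟩)/√2, so ⟨-x|ψ⟩ = (1) / (√2·√5).
P = |1|² / 10 = 1/10.

0.100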